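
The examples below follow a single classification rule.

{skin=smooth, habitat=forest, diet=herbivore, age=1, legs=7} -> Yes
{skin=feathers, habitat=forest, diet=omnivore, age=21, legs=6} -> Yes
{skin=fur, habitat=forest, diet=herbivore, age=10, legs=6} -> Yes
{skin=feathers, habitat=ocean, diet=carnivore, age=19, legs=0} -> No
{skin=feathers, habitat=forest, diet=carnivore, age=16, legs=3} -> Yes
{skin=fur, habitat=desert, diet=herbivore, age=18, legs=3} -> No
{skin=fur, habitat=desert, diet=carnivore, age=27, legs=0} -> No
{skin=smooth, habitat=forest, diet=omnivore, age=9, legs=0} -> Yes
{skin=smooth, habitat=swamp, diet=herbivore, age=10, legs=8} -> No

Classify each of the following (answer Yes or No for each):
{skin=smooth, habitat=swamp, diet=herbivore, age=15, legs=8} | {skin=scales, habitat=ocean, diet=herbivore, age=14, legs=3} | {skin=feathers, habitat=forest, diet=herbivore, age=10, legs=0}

No, No, Yes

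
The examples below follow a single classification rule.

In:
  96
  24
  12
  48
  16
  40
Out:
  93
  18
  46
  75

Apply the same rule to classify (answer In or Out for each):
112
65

In, Out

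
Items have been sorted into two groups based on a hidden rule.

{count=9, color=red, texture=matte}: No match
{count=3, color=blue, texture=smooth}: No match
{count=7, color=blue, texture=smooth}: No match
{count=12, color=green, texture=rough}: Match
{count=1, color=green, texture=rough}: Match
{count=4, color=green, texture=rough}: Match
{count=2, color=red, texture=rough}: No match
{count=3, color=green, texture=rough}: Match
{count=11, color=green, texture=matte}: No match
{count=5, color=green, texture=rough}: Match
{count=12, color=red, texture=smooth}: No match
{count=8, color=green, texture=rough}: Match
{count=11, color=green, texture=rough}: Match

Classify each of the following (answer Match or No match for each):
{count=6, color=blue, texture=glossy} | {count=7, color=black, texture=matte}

No match, No match

One predicate separates the groups cleanly: color is green AND texture is rough.
{count=6, color=blue, texture=glossy} — color is blue, texture is glossy, hence No match.
{count=7, color=black, texture=matte} — color is black, texture is matte, hence No match.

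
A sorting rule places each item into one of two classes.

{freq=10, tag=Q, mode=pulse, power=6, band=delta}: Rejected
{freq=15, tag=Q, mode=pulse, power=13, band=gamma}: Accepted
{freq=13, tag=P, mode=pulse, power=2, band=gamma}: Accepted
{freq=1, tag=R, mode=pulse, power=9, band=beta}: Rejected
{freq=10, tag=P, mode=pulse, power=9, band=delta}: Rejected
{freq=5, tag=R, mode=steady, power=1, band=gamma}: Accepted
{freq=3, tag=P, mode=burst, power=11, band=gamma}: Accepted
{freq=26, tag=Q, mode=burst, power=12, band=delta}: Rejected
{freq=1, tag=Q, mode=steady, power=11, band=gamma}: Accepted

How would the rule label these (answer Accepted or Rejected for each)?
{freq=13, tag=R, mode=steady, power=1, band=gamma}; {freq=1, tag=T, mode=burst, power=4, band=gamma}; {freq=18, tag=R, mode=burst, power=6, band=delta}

The common property of the 'Accepted' items is: band is gamma. No 'Rejected' item has it.
{freq=13, tag=R, mode=steady, power=1, band=gamma}: Accepted (band is gamma). {freq=1, tag=T, mode=burst, power=4, band=gamma}: Accepted (band is gamma). {freq=18, tag=R, mode=burst, power=6, band=delta}: Rejected (band is delta).

Accepted, Accepted, Rejected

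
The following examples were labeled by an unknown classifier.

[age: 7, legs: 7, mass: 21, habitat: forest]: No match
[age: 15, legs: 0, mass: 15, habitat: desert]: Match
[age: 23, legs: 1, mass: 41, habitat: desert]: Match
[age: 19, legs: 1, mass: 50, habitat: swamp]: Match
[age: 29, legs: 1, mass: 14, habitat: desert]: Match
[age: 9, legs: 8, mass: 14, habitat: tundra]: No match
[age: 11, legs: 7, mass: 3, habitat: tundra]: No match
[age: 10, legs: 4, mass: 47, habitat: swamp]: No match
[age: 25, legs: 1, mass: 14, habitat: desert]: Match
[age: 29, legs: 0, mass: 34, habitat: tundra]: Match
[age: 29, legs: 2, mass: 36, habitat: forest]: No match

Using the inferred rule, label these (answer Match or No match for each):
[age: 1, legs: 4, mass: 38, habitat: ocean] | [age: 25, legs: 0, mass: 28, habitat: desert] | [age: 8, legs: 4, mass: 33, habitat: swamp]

The pattern is that an item is 'Match' exactly when: legs ≤ 1.
[age: 1, legs: 4, mass: 38, habitat: ocean] — legs = 4, hence No match. [age: 25, legs: 0, mass: 28, habitat: desert] — legs = 0, hence Match. [age: 8, legs: 4, mass: 33, habitat: swamp] — legs = 4, hence No match.

No match, Match, No match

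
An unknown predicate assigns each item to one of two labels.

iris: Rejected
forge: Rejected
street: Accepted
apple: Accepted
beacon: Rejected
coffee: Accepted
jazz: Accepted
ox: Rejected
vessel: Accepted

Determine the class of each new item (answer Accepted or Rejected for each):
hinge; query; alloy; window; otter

The common property of the 'Accepted' items is: has a double letter. No 'Rejected' item has it.
hinge — no doubled letter, hence Rejected. query — no doubled letter, hence Rejected. alloy — 'll' doubled, hence Accepted. window — no doubled letter, hence Rejected. otter — 'tt' doubled, hence Accepted.

Rejected, Rejected, Accepted, Rejected, Accepted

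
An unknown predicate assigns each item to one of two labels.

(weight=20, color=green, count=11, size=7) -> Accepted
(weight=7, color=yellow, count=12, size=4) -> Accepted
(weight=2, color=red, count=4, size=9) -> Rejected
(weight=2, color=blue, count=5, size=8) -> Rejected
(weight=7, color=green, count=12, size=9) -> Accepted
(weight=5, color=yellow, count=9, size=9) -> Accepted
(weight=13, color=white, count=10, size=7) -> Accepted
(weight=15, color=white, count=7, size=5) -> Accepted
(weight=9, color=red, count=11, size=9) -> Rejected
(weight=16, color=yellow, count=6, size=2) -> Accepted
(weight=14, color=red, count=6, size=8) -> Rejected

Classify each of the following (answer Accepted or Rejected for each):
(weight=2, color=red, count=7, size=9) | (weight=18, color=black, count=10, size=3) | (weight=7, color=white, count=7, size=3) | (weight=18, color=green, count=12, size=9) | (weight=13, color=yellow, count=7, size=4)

Rule: color is not red AND count ≥ 6. This holds for each 'Accepted' example and fails for each 'Rejected' one.

Rejected, Accepted, Accepted, Accepted, Accepted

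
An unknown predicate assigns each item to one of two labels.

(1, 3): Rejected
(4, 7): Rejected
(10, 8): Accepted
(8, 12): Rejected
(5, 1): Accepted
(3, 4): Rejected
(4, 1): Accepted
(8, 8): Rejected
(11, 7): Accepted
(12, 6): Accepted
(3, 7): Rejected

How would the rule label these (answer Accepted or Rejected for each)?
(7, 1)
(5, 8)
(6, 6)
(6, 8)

All 'Accepted' examples share one property — first > second — and every 'Rejected' example lacks it.
(7, 1): Accepted (7 > 1). (5, 8): Rejected (5 < 8). (6, 6): Rejected (6 = 6). (6, 8): Rejected (6 < 8).

Accepted, Rejected, Rejected, Rejected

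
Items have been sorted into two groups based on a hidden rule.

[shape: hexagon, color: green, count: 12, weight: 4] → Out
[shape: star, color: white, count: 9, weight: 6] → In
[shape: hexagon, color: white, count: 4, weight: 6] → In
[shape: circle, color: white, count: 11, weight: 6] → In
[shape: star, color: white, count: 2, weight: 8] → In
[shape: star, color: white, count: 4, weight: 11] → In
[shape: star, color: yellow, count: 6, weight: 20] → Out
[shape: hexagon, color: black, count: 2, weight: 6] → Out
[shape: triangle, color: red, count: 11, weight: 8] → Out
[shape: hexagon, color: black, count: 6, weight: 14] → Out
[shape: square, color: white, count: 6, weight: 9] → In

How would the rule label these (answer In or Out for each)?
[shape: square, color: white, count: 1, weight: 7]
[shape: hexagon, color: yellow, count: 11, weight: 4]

'In' ⟺ color is white.

In, Out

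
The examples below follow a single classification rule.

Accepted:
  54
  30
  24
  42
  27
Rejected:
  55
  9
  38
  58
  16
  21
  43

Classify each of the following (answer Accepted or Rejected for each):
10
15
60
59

The rule appears to be: multiple of 3 AND at least 24.
10: 10 = 3·3 + 1, 10 < 24, lacks this property → Rejected. 15: 15 = 3·5, 15 < 24, lacks this property → Rejected. 60: 60 = 3·20, 60 ≥ 24, meets the rule → Accepted. 59: 59 = 3·19 + 2, 59 ≥ 24, lacks this property → Rejected.

Rejected, Rejected, Accepted, Rejected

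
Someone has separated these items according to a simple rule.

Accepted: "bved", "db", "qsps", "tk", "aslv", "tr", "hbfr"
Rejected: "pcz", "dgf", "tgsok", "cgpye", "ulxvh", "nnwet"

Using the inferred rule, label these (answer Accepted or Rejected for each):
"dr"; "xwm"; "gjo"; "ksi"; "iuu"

Accepted, Rejected, Rejected, Rejected, Rejected

One predicate separates the groups cleanly: even length.
"dr" → length 2 → Accepted.
"xwm" → length 3 → Rejected.
"gjo" → length 3 → Rejected.
"ksi" → length 3 → Rejected.
"iuu" → length 3 → Rejected.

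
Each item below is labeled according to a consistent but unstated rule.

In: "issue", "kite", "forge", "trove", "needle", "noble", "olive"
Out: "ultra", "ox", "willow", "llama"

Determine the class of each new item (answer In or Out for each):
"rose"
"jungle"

In, In

One predicate separates the groups cleanly: contains 'e'.
"rose": In (has 'e'). "jungle": In (has 'e').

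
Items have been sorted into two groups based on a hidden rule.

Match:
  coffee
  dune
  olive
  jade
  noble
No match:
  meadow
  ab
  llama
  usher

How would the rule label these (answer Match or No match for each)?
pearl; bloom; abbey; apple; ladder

The common property of the 'Match' items is: ends with 'e'. No 'No match' item has it.

No match, No match, No match, Match, No match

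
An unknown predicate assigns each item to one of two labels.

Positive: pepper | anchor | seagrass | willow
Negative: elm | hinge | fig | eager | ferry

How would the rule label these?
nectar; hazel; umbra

Positive, Negative, Negative

The simplest hypothesis consistent with all the labels is: even length.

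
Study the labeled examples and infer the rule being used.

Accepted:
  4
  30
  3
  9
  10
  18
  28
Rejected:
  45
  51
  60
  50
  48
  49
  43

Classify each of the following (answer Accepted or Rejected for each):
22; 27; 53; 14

Accepted, Accepted, Rejected, Accepted

The pattern is that an item is 'Accepted' exactly when: at most 30.
22: 22 ≤ 30, fits → Accepted. 27: 27 ≤ 30, fits → Accepted. 53: 53 > 30, lacks this property → Rejected. 14: 14 ≤ 30, fits → Accepted.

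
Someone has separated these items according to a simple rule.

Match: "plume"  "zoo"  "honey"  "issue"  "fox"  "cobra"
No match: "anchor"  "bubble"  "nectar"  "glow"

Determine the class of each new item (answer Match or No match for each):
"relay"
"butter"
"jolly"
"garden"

Match, No match, Match, No match

The pattern is that an item is 'Match' exactly when: odd length.
"relay" → length 5 → Match. "butter" → length 6 → No match. "jolly" → length 5 → Match. "garden" → length 6 → No match.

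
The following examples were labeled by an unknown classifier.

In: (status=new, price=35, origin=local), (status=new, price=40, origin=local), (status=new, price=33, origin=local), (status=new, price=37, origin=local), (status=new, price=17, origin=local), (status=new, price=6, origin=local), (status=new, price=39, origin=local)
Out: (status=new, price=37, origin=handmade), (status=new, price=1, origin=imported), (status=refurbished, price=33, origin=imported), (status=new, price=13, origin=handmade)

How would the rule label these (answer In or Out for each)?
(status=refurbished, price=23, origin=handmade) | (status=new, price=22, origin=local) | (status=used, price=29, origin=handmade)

Out, In, Out

A rule that fits every label: origin is local — true of each 'In' example, false of each 'Out' one.
(status=refurbished, price=23, origin=handmade) — origin is handmade, hence Out. (status=new, price=22, origin=local) — origin is local, hence In. (status=used, price=29, origin=handmade) — origin is handmade, hence Out.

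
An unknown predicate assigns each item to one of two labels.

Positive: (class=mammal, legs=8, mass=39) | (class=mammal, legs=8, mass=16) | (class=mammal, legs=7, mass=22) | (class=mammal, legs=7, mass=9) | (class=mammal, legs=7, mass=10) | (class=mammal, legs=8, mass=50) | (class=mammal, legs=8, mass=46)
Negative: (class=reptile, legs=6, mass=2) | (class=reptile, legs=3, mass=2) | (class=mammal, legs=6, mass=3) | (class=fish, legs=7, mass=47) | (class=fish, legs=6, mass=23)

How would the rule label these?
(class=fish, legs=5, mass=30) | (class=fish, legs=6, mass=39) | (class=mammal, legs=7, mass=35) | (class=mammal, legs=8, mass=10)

Rule: class is mammal AND legs ≥ 7. This holds for each 'Positive' example and fails for each 'Negative' one.
Negative: (class=fish, legs=5, mass=30), since class is fish, legs = 5. Negative: (class=fish, legs=6, mass=39), since class is fish, legs = 6. Positive: (class=mammal, legs=7, mass=35), since class is mammal, legs = 7. Positive: (class=mammal, legs=8, mass=10), since class is mammal, legs = 8.

Negative, Negative, Positive, Positive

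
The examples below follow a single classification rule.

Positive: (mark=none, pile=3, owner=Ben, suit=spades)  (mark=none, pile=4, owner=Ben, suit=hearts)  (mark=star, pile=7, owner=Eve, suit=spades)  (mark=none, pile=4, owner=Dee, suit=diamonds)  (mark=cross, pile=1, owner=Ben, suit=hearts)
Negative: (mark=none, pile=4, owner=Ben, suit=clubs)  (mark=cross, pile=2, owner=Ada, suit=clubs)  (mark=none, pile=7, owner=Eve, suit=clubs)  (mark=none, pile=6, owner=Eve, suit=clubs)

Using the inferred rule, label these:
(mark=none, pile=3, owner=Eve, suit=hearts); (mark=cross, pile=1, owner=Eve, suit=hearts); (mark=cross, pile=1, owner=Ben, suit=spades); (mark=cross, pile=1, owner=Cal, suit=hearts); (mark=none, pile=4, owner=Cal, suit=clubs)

Positive, Positive, Positive, Positive, Negative

'Positive' ⟺ suit is not clubs.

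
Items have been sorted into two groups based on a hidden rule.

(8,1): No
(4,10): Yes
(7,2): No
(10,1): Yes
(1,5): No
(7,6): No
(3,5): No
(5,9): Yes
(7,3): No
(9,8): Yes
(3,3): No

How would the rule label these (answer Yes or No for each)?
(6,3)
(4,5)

One predicate separates the groups cleanly: max ≥ 9.
(6,3): No (max 6). (4,5): No (max 5).

No, No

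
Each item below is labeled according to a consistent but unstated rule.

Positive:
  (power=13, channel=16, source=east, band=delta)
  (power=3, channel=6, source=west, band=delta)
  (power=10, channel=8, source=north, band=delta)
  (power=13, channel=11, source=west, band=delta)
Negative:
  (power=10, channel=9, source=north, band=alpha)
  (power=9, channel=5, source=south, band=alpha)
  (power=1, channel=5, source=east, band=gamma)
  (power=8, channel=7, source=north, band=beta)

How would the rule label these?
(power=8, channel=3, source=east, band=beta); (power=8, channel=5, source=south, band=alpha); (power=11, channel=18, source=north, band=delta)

Negative, Negative, Positive

'Positive' ⟺ band is delta.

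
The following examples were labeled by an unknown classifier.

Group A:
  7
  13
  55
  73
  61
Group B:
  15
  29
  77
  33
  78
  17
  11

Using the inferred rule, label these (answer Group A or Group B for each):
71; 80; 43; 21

Group B, Group B, Group A, Group B

The common property of the 'Group A' items is: ≡ 1 (mod 3). No 'Group B' item has it.
Group B: 71, since 71 mod 3 = 2.
Group B: 80, since 80 mod 3 = 2.
Group A: 43, since 43 mod 3 = 1.
Group B: 21, since 21 mod 3 = 0.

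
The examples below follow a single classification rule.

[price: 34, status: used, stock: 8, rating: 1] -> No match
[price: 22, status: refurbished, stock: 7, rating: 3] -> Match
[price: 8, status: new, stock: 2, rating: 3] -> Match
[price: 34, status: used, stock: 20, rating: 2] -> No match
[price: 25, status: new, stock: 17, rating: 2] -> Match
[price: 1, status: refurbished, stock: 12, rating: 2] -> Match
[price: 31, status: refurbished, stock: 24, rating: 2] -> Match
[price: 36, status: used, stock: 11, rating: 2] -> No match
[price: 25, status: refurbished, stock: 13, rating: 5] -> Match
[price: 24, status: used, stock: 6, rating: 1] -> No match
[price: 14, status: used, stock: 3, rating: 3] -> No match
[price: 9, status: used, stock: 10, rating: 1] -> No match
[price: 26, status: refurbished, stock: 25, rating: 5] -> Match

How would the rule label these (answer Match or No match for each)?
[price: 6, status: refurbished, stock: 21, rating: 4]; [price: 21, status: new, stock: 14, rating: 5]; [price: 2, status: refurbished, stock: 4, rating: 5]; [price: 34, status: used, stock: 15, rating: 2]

Looking at the examples, the only property every 'Match' case has and every 'No match' case lacks is: status is not used.
[price: 6, status: refurbished, stock: 21, rating: 4]: status is refurbished, passes → Match.
[price: 21, status: new, stock: 14, rating: 5]: status is new, passes → Match.
[price: 2, status: refurbished, stock: 4, rating: 5]: status is refurbished, passes → Match.
[price: 34, status: used, stock: 15, rating: 2]: status is used, does not pass → No match.

Match, Match, Match, No match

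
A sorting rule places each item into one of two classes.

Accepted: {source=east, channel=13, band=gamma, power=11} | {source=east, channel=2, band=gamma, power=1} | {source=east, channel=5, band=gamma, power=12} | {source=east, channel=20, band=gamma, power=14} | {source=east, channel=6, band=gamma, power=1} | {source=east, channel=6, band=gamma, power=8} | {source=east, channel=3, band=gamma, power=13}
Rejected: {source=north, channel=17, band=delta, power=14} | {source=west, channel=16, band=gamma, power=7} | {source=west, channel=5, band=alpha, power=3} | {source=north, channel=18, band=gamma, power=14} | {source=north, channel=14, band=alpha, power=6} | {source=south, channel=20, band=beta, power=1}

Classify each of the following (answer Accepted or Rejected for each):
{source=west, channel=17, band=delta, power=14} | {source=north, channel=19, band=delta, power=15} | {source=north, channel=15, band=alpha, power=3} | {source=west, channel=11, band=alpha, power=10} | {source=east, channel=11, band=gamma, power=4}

Rejected, Rejected, Rejected, Rejected, Accepted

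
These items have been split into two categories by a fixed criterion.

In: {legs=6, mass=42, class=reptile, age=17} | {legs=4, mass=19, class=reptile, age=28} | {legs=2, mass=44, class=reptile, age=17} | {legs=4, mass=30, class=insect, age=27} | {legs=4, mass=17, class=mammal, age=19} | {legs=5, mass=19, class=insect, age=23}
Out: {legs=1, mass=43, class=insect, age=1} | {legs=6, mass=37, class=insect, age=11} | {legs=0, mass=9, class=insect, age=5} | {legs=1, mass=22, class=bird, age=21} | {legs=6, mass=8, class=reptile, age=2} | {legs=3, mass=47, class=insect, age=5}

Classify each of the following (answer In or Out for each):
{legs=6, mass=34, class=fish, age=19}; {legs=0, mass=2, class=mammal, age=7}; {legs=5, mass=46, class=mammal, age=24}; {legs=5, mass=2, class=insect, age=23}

In, Out, In, In

The common property of the 'In' items is: age ≥ 17 AND legs ≥ 2. No 'Out' item has it.
{legs=6, mass=34, class=fish, age=19}: age = 19, legs = 6 — matches, so In. {legs=0, mass=2, class=mammal, age=7}: age = 7, legs = 0 — doesn't qualify, so Out. {legs=5, mass=46, class=mammal, age=24}: age = 24, legs = 5 — matches, so In. {legs=5, mass=2, class=insect, age=23}: age = 23, legs = 5 — matches, so In.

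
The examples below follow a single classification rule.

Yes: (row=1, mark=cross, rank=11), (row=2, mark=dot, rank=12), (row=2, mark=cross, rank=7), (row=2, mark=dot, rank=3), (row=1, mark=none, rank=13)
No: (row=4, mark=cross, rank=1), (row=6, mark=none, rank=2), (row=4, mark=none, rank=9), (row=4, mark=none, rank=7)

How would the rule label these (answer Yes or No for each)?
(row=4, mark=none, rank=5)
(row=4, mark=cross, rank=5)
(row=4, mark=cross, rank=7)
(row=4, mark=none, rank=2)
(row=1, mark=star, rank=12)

No, No, No, No, Yes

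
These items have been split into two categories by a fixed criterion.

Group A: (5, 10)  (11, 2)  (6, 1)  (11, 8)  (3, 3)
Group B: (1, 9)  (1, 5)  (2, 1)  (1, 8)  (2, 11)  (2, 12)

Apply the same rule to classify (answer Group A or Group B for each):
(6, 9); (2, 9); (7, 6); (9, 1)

The distinguishing property — first ≥ 3 — holds for all the 'Group A' cases and none of the 'Group B' cases.
(6, 9) → first 6 → Group A. (2, 9) → first 2 → Group B. (7, 6) → first 7 → Group A. (9, 1) → first 9 → Group A.

Group A, Group B, Group A, Group A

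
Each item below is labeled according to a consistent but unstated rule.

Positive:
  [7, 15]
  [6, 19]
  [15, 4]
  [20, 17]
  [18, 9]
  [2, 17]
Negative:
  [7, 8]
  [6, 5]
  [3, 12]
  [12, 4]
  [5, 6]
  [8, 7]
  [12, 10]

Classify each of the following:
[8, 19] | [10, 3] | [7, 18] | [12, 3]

Positive, Negative, Positive, Negative

Rule: max ≥ 15. This holds for each 'Positive' example and fails for each 'Negative' one.
[8, 19] — max 19, hence Positive.
[10, 3] — max 10, hence Negative.
[7, 18] — max 18, hence Positive.
[12, 3] — max 12, hence Negative.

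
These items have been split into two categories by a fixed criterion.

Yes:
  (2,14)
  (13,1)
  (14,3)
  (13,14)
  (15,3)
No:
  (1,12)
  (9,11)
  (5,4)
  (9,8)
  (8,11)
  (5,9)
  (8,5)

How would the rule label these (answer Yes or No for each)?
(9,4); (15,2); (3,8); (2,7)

Every 'Yes' example satisfies: max ≥ 13. None of the 'No' examples do.
(9,4): max 9 — does not pass, so No. (15,2): max 15 — satisfies this, so Yes. (3,8): max 8 — does not pass, so No. (2,7): max 7 — does not pass, so No.

No, Yes, No, No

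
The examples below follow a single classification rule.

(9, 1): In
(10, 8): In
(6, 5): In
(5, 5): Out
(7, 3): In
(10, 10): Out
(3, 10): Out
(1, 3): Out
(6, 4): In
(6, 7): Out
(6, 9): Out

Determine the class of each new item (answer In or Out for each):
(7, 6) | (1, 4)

The classifier is using: first > second.
In: (7, 6), since 7 > 6.
Out: (1, 4), since 1 < 4.

In, Out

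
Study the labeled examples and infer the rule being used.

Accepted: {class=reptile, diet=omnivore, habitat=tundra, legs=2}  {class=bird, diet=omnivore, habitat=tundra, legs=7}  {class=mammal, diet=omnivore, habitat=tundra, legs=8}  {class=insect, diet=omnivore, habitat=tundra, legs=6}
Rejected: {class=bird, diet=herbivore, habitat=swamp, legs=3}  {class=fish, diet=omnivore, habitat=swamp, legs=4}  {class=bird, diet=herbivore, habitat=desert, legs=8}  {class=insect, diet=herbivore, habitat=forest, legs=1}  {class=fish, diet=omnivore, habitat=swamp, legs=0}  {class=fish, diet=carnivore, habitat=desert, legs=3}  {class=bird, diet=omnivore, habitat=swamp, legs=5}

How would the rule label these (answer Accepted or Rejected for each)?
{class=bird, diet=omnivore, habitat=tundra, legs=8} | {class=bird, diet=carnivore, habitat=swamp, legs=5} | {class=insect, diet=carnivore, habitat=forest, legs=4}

Accepted, Rejected, Rejected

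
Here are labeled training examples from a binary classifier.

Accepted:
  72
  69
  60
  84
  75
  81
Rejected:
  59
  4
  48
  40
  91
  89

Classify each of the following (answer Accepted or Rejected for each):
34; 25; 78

Rejected, Rejected, Accepted

The common property of the 'Accepted' items is: multiple of 3 AND at least 59. No 'Rejected' item has it.
34 — 34 = 3·11 + 1, 34 < 59, hence Rejected. 25 — 25 = 3·8 + 1, 25 < 59, hence Rejected. 78 — 78 = 3·26, 78 ≥ 59, hence Accepted.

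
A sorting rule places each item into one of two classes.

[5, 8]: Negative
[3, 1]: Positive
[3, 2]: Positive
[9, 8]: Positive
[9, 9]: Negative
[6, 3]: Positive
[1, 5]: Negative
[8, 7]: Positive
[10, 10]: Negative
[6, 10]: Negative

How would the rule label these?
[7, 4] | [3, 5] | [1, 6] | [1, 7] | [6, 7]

Positive, Negative, Negative, Negative, Negative

Looking at the examples, the only property every 'Positive' case has and every 'Negative' case lacks is: first > second.
[7, 4] — 7 > 4, hence Positive. [3, 5] — 3 < 5, hence Negative. [1, 6] — 1 < 6, hence Negative. [1, 7] — 1 < 7, hence Negative. [6, 7] — 6 < 7, hence Negative.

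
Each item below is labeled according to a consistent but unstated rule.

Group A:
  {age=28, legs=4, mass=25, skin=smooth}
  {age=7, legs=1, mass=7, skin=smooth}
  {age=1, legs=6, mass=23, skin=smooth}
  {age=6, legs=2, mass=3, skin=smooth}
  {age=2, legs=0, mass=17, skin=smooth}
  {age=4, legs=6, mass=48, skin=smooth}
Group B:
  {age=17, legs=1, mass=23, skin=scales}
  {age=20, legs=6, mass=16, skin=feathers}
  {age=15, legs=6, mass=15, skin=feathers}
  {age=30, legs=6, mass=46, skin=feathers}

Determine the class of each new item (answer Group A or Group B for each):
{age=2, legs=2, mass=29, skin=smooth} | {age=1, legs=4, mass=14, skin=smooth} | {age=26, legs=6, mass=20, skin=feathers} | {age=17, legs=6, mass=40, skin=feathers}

Group A, Group A, Group B, Group B

Rule: skin is smooth. This holds for each 'Group A' example and fails for each 'Group B' one.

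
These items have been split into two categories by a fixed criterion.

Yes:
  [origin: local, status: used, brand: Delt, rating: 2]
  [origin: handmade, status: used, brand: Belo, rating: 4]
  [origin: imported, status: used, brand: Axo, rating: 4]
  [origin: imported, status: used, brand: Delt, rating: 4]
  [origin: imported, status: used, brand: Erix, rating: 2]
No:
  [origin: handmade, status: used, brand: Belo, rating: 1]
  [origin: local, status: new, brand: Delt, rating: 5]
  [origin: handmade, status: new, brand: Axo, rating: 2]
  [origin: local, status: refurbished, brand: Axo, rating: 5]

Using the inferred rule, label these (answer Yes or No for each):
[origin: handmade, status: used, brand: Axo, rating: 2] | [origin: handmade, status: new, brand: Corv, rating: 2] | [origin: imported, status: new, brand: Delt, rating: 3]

Every 'Yes' example satisfies: status is used AND rating ≥ 2. None of the 'No' examples do.

Yes, No, No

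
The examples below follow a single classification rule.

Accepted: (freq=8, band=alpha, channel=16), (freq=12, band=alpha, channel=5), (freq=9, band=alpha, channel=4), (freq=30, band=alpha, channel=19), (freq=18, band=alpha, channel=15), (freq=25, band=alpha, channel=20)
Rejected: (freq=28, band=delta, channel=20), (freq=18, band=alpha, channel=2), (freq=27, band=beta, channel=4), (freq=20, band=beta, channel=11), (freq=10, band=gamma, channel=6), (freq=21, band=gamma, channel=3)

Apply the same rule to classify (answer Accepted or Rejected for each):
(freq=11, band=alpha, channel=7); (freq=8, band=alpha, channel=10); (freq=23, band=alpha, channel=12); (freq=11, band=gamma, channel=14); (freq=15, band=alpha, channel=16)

Accepted, Accepted, Accepted, Rejected, Accepted

A rule that fits every label: band is alpha AND channel ≥ 3 — true of each 'Accepted' example, false of each 'Rejected' one.
(freq=11, band=alpha, channel=7) — band is alpha, channel = 7, hence Accepted.
(freq=8, band=alpha, channel=10) — band is alpha, channel = 10, hence Accepted.
(freq=23, band=alpha, channel=12) — band is alpha, channel = 12, hence Accepted.
(freq=11, band=gamma, channel=14) — band is gamma, channel = 14, hence Rejected.
(freq=15, band=alpha, channel=16) — band is alpha, channel = 16, hence Accepted.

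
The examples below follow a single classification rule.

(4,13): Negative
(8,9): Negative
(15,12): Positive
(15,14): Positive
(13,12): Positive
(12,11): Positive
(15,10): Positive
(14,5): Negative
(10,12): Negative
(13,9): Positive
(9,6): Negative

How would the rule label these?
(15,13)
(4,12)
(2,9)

Positive, Negative, Negative

Every 'Positive' example satisfies: first > second AND sum ≥ 22. None of the 'Negative' examples do.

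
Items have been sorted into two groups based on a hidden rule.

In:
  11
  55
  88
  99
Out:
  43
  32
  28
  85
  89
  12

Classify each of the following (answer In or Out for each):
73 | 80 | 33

Out, Out, In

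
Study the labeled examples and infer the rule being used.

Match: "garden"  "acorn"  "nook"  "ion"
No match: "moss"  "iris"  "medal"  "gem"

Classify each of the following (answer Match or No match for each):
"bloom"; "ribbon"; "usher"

No match, Match, No match

Every 'Match' example satisfies: contains 'n'. None of the 'No match' examples do.
No match: "bloom", since no 'n'.
Match: "ribbon", since has 'n'.
No match: "usher", since no 'n'.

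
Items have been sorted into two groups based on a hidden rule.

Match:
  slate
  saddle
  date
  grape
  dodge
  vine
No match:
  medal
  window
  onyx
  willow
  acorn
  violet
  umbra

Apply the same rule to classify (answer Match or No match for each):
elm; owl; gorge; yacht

No match, No match, Match, No match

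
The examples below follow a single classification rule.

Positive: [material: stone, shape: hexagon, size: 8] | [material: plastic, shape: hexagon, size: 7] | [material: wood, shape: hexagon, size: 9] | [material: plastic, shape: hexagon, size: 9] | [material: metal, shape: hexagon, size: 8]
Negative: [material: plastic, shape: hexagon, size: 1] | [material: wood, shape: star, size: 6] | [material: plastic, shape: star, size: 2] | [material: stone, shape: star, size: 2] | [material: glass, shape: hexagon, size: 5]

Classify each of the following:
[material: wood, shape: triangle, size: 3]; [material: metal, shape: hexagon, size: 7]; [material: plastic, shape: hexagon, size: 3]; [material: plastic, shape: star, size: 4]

Negative, Positive, Negative, Negative

Every 'Positive' example satisfies: size ≥ 7. None of the 'Negative' examples do.
[material: wood, shape: triangle, size: 3] → size = 3 → Negative.
[material: metal, shape: hexagon, size: 7] → size = 7 → Positive.
[material: plastic, shape: hexagon, size: 3] → size = 3 → Negative.
[material: plastic, shape: star, size: 4] → size = 4 → Negative.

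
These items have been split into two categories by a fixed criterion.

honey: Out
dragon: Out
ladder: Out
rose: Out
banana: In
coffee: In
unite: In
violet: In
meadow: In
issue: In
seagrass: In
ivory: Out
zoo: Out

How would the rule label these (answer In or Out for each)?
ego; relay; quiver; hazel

'In' ⟺ has ≥ 3 vowels.
ego: 2 vowels, fails this test → Out. relay: 2 vowels, fails this test → Out. quiver: 3 vowels, meets the rule → In. hazel: 2 vowels, fails this test → Out.

Out, Out, In, Out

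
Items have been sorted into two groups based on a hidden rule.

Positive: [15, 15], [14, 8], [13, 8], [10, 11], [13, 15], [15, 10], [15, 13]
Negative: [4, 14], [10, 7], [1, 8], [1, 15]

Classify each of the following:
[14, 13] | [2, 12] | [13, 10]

Positive, Negative, Positive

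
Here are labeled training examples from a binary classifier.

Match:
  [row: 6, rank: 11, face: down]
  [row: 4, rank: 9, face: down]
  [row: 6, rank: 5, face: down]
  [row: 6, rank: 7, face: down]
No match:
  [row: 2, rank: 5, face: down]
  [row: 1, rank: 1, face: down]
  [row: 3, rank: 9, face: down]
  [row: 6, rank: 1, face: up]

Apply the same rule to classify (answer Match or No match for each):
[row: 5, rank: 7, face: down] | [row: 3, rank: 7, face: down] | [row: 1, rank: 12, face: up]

The simplest hypothesis consistent with all the labels is: face is down AND row ≥ 4.

Match, No match, No match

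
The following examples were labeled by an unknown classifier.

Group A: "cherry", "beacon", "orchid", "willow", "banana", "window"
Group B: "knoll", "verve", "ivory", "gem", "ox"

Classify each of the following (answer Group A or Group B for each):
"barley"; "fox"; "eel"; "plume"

Group A, Group B, Group B, Group B

A rule that fits every label: length 6 — true of each 'Group A' example, false of each 'Group B' one.
"barley": Group A (length 6). "fox": Group B (length 3). "eel": Group B (length 3). "plume": Group B (length 5).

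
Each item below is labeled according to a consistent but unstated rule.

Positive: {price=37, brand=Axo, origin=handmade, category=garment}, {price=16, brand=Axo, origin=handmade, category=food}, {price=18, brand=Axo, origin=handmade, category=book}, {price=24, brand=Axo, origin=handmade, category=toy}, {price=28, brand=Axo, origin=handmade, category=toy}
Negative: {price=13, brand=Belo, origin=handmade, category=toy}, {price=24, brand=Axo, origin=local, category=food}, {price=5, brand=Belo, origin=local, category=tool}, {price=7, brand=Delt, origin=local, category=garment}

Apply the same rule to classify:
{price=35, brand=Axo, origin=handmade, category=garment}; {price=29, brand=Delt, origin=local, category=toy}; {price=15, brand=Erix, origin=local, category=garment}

Positive, Negative, Negative

All 'Positive' examples share one property — origin is handmade AND brand is Axo — and every 'Negative' example lacks it.
{price=35, brand=Axo, origin=handmade, category=garment}: Positive (origin is handmade, brand is Axo). {price=29, brand=Delt, origin=local, category=toy}: Negative (origin is local, brand is Delt). {price=15, brand=Erix, origin=local, category=garment}: Negative (origin is local, brand is Erix).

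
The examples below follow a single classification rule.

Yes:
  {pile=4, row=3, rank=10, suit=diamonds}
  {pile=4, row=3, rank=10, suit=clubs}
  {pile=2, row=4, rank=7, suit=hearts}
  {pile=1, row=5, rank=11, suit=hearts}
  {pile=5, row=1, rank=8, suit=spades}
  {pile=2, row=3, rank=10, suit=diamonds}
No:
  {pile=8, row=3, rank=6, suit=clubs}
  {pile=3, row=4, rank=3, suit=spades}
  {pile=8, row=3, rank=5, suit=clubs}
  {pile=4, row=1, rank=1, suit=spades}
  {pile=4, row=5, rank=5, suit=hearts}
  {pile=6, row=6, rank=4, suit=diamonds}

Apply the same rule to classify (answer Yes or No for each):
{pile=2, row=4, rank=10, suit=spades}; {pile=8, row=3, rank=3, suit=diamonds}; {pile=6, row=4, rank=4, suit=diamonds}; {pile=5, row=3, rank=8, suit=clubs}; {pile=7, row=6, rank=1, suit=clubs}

Yes, No, No, Yes, No

The distinguishing property — rank ≥ 7 — holds for all the 'Yes' cases and none of the 'No' cases.
{pile=2, row=4, rank=10, suit=spades} → rank = 10 → Yes. {pile=8, row=3, rank=3, suit=diamonds} → rank = 3 → No. {pile=6, row=4, rank=4, suit=diamonds} → rank = 4 → No. {pile=5, row=3, rank=8, suit=clubs} → rank = 8 → Yes. {pile=7, row=6, rank=1, suit=clubs} → rank = 1 → No.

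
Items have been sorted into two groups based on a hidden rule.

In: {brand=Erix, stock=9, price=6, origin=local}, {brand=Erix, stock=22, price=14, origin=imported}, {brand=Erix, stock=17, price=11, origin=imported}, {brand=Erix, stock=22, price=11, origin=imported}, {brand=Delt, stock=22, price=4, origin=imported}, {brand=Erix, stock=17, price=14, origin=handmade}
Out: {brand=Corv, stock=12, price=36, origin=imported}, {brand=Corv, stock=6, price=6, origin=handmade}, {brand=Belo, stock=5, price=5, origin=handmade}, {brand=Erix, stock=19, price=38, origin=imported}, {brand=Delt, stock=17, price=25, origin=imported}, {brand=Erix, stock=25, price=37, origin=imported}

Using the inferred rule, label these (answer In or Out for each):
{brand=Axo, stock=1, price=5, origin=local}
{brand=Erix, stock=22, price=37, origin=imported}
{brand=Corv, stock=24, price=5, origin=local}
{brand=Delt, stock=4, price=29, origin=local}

The common property of the 'In' items is: stock ≥ 9 AND price ≤ 14. No 'Out' item has it.
{brand=Axo, stock=1, price=5, origin=local}: stock = 1, price = 5 — lacks this property, so Out. {brand=Erix, stock=22, price=37, origin=imported}: stock = 22, price = 37 — lacks this property, so Out. {brand=Corv, stock=24, price=5, origin=local}: stock = 24, price = 5 — fits, so In. {brand=Delt, stock=4, price=29, origin=local}: stock = 4, price = 29 — lacks this property, so Out.

Out, Out, In, Out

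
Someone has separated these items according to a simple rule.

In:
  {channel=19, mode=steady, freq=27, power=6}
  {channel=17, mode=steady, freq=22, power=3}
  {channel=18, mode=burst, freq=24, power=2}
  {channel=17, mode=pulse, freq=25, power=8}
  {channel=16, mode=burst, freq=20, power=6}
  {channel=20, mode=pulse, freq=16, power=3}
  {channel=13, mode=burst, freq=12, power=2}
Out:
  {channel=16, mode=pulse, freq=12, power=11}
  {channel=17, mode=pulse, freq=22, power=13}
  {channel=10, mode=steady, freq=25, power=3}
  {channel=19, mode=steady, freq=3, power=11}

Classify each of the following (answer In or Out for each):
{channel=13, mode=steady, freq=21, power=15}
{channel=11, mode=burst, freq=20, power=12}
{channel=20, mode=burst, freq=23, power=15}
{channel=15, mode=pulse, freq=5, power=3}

Out, Out, Out, In

The simplest hypothesis consistent with all the labels is: power ≤ 8 AND channel ≥ 13.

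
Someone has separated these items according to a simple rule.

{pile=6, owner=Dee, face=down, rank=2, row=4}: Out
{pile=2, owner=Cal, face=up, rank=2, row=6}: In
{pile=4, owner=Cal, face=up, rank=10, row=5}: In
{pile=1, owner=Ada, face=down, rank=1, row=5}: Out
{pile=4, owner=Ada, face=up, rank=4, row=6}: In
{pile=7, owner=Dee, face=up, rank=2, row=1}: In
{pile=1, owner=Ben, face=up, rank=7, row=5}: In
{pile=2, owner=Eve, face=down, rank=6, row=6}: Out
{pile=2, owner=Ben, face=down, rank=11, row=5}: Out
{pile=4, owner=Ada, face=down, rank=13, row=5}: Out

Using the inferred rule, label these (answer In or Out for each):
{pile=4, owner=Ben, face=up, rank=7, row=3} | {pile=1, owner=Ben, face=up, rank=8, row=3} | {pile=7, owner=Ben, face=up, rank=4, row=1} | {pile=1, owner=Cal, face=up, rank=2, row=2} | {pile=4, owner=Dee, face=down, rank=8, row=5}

In, In, In, In, Out

Looking at the examples, the only property every 'In' case has and every 'Out' case lacks is: face is up.
{pile=4, owner=Ben, face=up, rank=7, row=3} → face is up → In.
{pile=1, owner=Ben, face=up, rank=8, row=3} → face is up → In.
{pile=7, owner=Ben, face=up, rank=4, row=1} → face is up → In.
{pile=1, owner=Cal, face=up, rank=2, row=2} → face is up → In.
{pile=4, owner=Dee, face=down, rank=8, row=5} → face is down → Out.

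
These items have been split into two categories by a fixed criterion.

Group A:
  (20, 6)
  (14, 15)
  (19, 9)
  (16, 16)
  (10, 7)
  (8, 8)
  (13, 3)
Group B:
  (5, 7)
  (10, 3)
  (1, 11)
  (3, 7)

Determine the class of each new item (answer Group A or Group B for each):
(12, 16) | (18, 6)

Group A, Group A

Every 'Group A' example satisfies: sum ≥ 16. None of the 'Group B' examples do.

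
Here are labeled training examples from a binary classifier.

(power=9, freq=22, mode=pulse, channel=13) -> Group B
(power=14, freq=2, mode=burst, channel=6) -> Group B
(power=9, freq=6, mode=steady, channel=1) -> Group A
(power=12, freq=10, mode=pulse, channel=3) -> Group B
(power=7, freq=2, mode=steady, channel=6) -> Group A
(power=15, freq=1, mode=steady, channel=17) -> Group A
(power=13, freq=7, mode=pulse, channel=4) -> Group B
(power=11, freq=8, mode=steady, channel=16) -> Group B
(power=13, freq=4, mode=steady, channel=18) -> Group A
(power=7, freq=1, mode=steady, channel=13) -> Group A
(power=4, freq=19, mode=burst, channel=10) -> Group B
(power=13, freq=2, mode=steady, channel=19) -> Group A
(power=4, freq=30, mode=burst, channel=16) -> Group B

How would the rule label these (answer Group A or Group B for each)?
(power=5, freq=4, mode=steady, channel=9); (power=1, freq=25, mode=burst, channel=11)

Every 'Group A' example satisfies: mode is steady AND freq ≤ 6. None of the 'Group B' examples do.
(power=5, freq=4, mode=steady, channel=9) — mode is steady, freq = 4, hence Group A. (power=1, freq=25, mode=burst, channel=11) — mode is burst, freq = 25, hence Group B.

Group A, Group B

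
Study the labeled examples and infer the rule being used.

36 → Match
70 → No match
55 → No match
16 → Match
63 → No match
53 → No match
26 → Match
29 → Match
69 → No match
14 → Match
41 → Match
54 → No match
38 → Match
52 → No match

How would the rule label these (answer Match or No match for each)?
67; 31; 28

No match, Match, Match

The rule appears to be: at most 41.
67: 67 > 41 — fails the rule, so No match. 31: 31 ≤ 41 — matches, so Match. 28: 28 ≤ 41 — matches, so Match.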